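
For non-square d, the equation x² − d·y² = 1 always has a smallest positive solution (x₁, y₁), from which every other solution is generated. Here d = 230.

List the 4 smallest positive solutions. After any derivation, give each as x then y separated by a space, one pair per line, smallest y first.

91 6
16561 1092
3014011 198738
548533441 36169224

√230 → a₀=15, period (6,30); ℓ=2 even so k=1
a_0=15:  p_0=15·1+0=15,  q_0=15·0+1=1
a_1=6:  p_1=6·15+1=91,  q_1=6·1+0=6
→ (91, 6).  Check: 91²=8281, 230·6²=8280, difference 1.
k=2:  x_2 = 91·91+230·6·6 = 16561,  y_2 = 91·6+6·91 = 1092
k=3:  x_3 = 91·16561+230·6·1092 = 3014011,  y_3 = 91·1092+6·16561 = 198738
k=4:  x_4 = 91·3014011+230·6·198738 = 548533441,  y_4 = 91·198738+6·3014011 = 36169224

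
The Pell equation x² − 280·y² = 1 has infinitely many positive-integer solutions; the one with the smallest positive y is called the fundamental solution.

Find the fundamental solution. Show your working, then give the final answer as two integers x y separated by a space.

√280 → a₀=16, period (1,2,1,2,1,32); ℓ=6 even so k=5
step 0: (16, 1)  from 16·(1,0) + (0,1)
step 1: (17, 1)  from 1·(16,1) + (1,0)
…
step 3: (67, 4)  from 1·(50,3) + (17,1)
step 4: (184, 11)  from 2·(67,4) + (50,3)
step 5: (251, 15)  from 1·(184,11) + (67,4)
(x₁, y₁) = (251, 15);  251² − 280·15² = 1 ✓

251 15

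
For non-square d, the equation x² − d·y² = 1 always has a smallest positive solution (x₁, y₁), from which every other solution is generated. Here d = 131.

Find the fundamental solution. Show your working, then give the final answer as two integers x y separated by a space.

[11; 2,4,11,4,2,22] for √131; ℓ=6 ⇒ convergent index 5
a_0=11:  p_0=11·1+0=11,  q_0=11·0+1=1
…
a_2=4:  p_2=4·23+11=103,  q_2=4·2+1=9
a_3=11:  p_3=11·103+23=1156,  q_3=11·9+2=101
a_4=4:  p_4=4·1156+103=4727,  q_4=4·101+9=413
a_5=2:  p_5=2·4727+1156=10610,  q_5=2·413+101=927
(x₁, y₁) = (10610, 927);  10610² − 131·927² = 1 ✓

10610 927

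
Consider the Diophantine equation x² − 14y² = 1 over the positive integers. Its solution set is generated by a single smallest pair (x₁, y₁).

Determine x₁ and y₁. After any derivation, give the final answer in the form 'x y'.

15 4

√14 = [3; 1,2,1,6, …], period ℓ=4 (even) → k=3
k=0  a_k=3  p_k/q_k = 3/1
…
k=2  a_k=2  p_k/q_k = 11/3
k=3  a_k=1  p_k/q_k = 15/4
(x₁, y₁) = (15, 4);  15² − 14·4² = 1 ✓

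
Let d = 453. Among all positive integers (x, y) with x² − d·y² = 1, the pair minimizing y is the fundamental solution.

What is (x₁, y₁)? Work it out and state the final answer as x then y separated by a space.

d=453: √d = [21; 3,1,1,10,14,10,1,1,3,42] (ℓ=10, even), read p_9/q_9
step 0: (21, 1)  from 21·(1,0) + (0,1)
…
step 2: (85, 4)  from 1·(64,3) + (21,1)
step 3: (149, 7)  from 1·(85,4) + (64,3)
step 4: (1575, 74)  from 10·(149,7) + (85,4)
step 5: (22199, 1043)  from 14·(1575,74) + (149,7)
step 6: (223565, 10504)  from 10·(22199,1043) + (1575,74)
step 7: (245764, 11547)  from 1·(223565,10504) + (22199,1043)
step 8: (469329, 22051)  from 1·(245764,11547) + (223565,10504)
step 9: (1653751, 77700)  from 3·(469329,22051) + (245764,11547)
→ (1653751, 77700).  Check: 1653751²=2734892370001, 453·77700²=2734892370000, difference 1.

1653751 77700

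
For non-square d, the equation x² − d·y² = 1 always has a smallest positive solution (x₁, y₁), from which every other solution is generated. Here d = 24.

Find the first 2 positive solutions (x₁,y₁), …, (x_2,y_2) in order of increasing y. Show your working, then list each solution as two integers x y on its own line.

5 1
49 10

d=24: √d = [4; 1,8] (ℓ=2, even), read p_1/q_1
step 0: (4, 1)  from 4·(1,0) + (0,1)
step 1: (5, 1)  from 1·(4,1) + (1,0)
→ (5, 1).  Check: 5²=25, 24·1²=24, difference 1.
(x_2, y_2) = (5·5 + 24·1·1, 5·1 + 1·5) = (49, 10)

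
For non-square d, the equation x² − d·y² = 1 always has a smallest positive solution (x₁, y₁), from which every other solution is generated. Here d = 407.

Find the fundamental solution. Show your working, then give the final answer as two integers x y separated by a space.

√407 = [20; 5,1,2,1,5,40, …], period ℓ=6 (even) → k=5
k=0  a_k=20  p_k/q_k = 20/1
k=1  a_k=5  p_k/q_k = 101/5
k=2  a_k=1  p_k/q_k = 121/6
k=3  a_k=2  p_k/q_k = 343/17
k=4  a_k=1  p_k/q_k = 464/23
k=5  a_k=5  p_k/q_k = 2663/132
→ (2663, 132).  Check: 2663²=7091569, 407·132²=7091568, difference 1.

2663 132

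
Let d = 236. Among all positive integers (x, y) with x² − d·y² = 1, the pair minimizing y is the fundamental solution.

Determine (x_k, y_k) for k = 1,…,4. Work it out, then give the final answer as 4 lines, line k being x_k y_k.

561799 36570
631236232801 41089978860
709255768702176199 46168618067101710
796918363201596536611201 51874966922918257173720

d=236: √d = [15; 2,1,3,5,1,6,1,5,3,1,2,30] (ℓ=12, even), read p_11/q_11
step 0: (15, 1)  from 15·(1,0) + (0,1)
…
step 10: (203535, 13249)  from 1·(154729,10072) + (48806,3177)
step 11: (561799, 36570)  from 2·(203535,13249) + (154729,10072)
(x₁, y₁) = (561799, 36570);  561799² − 236·36570² = 1 ✓
n=2: (561799,36570)∘(561799,36570) = (561799·561799+236·36570·36570, 561799·36570+36570·561799) = (631236232801,41089978860)
n=3: (631236232801,41089978860)∘(561799,36570) = (561799·631236232801+236·36570·41089978860, 561799·41089978860+36570·631236232801) = (709255768702176199,46168618067101710)
n=4: (709255768702176199,46168618067101710)∘(561799,36570) = (561799·709255768702176199+236·36570·46168618067101710, 561799·46168618067101710+36570·709255768702176199) = (796918363201596536611201,51874966922918257173720)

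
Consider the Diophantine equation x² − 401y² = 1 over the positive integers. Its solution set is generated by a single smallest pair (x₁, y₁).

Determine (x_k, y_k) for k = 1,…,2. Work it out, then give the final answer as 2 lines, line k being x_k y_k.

√401 = [20; 40, …], period ℓ=1 (odd) → k=1
step 0: (20, 1)  from 20·(1,0) + (0,1)
step 1: (801, 40)  from 40·(20,1) + (1,0)
fundamental: x₁=801, y₁=40  (since 641601 − 401·1600 = 1)
(x_2, y_2) = (801·801 + 401·40·40, 801·40 + 40·801) = (1283201, 64080)

801 40
1283201 64080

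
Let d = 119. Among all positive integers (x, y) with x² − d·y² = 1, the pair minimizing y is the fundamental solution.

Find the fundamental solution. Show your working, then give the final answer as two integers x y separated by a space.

[10; 1,9,1,20] for √119; ℓ=4 ⇒ convergent index 3
k=0  a_k=10  p_k/q_k = 10/1
k=1  a_k=1  p_k/q_k = 11/1
k=2  a_k=9  p_k/q_k = 109/10
k=3  a_k=1  p_k/q_k = 120/11
fundamental: x₁=120, y₁=11  (since 14400 − 119·121 = 1)

120 11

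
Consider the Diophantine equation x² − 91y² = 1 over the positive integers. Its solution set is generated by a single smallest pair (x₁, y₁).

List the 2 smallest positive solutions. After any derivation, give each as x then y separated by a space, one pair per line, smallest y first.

√91 = [9; 1,1,5,1,5,1,1,18, …], period ℓ=8 (even) → k=7
i=0: a=9 ⇒ p=9, q=1
i=1: a=1 ⇒ p=10, q=1
i=2: a=1 ⇒ p=19, q=2
i=3: a=5 ⇒ p=105, q=11
…
i=5: a=5 ⇒ p=725, q=76
i=6: a=1 ⇒ p=849, q=89
i=7: a=1 ⇒ p=1574, q=165
(x₁, y₁) = (1574, 165);  1574² − 91·165² = 1 ✓
(x_2, y_2) = (1574·1574 + 91·165·165, 1574·165 + 165·1574) = (4954951, 519420)

1574 165
4954951 519420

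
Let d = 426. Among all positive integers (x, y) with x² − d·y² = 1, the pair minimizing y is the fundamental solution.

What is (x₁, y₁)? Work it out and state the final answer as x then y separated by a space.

88751 4300

[20; 1,1,1,3,2,6,2,3,1,1,1,40] for √426; ℓ=12 ⇒ convergent index 11
a_0=20:  p_0=20·1+0=20,  q_0=20·0+1=1
…
a_2=1:  p_2=1·21+20=41,  q_2=1·1+1=2
a_3=1:  p_3=1·41+21=62,  q_3=1·2+1=3
a_4=3:  p_4=3·62+41=227,  q_4=3·3+2=11
a_5=2:  p_5=2·227+62=516,  q_5=2·11+3=25
a_6=6:  p_6=6·516+227=3323,  q_6=6·25+11=161
a_7=2:  p_7=2·3323+516=7162,  q_7=2·161+25=347
…
a_10=1:  p_10=1·31971+24809=56780,  q_10=1·1549+1202=2751
a_11=1:  p_11=1·56780+31971=88751,  q_11=1·2751+1549=4300
→ (88751, 4300).  Check: 88751²=7876740001, 426·4300²=7876740000, difference 1.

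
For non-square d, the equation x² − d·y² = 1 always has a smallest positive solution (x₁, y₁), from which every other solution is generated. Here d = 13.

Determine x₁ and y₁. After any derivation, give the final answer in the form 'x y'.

649 180

√13 = [3; 1,1,1,1,6, …], period ℓ=5 (odd) → k=9
k=0  a_k=3  p_k/q_k = 3/1
…
k=4  a_k=1  p_k/q_k = 18/5
k=5  a_k=6  p_k/q_k = 119/33
k=6  a_k=1  p_k/q_k = 137/38
k=7  a_k=1  p_k/q_k = 256/71
k=8  a_k=1  p_k/q_k = 393/109
k=9  a_k=1  p_k/q_k = 649/180
→ (649, 180).  Check: 649²=421201, 13·180²=421200, difference 1.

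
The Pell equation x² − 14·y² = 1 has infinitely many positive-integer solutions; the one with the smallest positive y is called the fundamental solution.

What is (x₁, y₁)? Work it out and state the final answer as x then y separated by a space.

15 4

[3; 1,2,1,6] for √14; ℓ=4 ⇒ convergent index 3
i=0: a=3 ⇒ p=3, q=1
…
i=2: a=2 ⇒ p=11, q=3
i=3: a=1 ⇒ p=15, q=4
fundamental: x₁=15, y₁=4  (since 225 − 14·16 = 1)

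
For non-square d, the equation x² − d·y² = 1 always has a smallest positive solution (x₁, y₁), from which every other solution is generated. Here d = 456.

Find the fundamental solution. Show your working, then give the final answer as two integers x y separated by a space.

1025 48

√456 = [21; 2,1,4,1,2,42, …], period ℓ=6 (even) → k=5
i=0: a=21 ⇒ p=21, q=1
i=1: a=2 ⇒ p=43, q=2
i=2: a=1 ⇒ p=64, q=3
…
i=4: a=1 ⇒ p=363, q=17
i=5: a=2 ⇒ p=1025, q=48
(x₁, y₁) = (1025, 48);  1025² − 456·48² = 1 ✓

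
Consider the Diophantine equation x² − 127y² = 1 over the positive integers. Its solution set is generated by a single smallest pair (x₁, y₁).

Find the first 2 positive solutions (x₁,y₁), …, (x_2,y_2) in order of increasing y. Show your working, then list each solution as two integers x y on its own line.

4730624 419775
44757606858751 3971595379200

d=127: √d = [11; 3,1,2,2,7,11,7,2,2,1,3,22] (ℓ=12, even), read p_11/q_11
i=0: a=11 ⇒ p=11, q=1
i=1: a=3 ⇒ p=34, q=3
…
i=3: a=2 ⇒ p=124, q=11
i=4: a=2 ⇒ p=293, q=26
…
i=6: a=11 ⇒ p=24218, q=2149
…
i=10: a=1 ⇒ p=1274561, q=113099
i=11: a=3 ⇒ p=4730624, q=419775
fundamental: x₁=4730624, y₁=419775  (since 22378803429376 − 127·176211050625 = 1)
n=2: (4730624,419775)∘(4730624,419775) = (4730624·4730624+127·419775·419775, 4730624·419775+419775·4730624) = (44757606858751,3971595379200)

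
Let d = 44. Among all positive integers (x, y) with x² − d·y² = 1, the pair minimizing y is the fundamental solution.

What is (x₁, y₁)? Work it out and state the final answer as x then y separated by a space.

√44 = [6; 1,1,1,2,1,1,1,12, …], period ℓ=8 (even) → k=7
k=0  a_k=6  p_k/q_k = 6/1
…
k=4  a_k=2  p_k/q_k = 53/8
k=5  a_k=1  p_k/q_k = 73/11
k=6  a_k=1  p_k/q_k = 126/19
k=7  a_k=1  p_k/q_k = 199/30
→ (199, 30).  Check: 199²=39601, 44·30²=39600, difference 1.

199 30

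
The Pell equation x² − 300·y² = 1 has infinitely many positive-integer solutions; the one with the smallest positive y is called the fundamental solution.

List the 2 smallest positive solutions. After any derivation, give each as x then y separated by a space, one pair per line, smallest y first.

1351 78
3650401 210756

√300 = [17; 3,8,3,34, …], period ℓ=4 (even) → k=3
k=0  a_k=17  p_k/q_k = 17/1
…
k=2  a_k=8  p_k/q_k = 433/25
k=3  a_k=3  p_k/q_k = 1351/78
fundamental: x₁=1351, y₁=78  (since 1825201 − 300·6084 = 1)
(x_2, y_2) = (1351·1351 + 300·78·78, 1351·78 + 78·1351) = (3650401, 210756)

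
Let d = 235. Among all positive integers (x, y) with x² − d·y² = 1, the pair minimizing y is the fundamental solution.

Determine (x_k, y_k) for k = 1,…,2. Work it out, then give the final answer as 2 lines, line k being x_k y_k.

46 3
4231 276

d=235: √d = [15; 3,30] (ℓ=2, even), read p_1/q_1
k=0  a_k=15  p_k/q_k = 15/1
k=1  a_k=3  p_k/q_k = 46/3
→ (46, 3).  Check: 46²=2116, 235·3²=2115, difference 1.
(x_2, y_2) = (46·46 + 235·3·3, 46·3 + 3·46) = (4231, 276)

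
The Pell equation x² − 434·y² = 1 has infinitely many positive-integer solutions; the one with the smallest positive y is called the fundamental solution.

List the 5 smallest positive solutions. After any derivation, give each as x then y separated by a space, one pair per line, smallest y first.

d=434: √d = [20; 1,4,1,40] (ℓ=4, even), read p_3/q_3
k=0  a_k=20  p_k/q_k = 20/1
…
k=2  a_k=4  p_k/q_k = 104/5
k=3  a_k=1  p_k/q_k = 125/6
fundamental: x₁=125, y₁=6  (since 15625 − 434·36 = 1)
(125+6√434)^2 = 31249 + 1500√434
(125+6√434)^3 = 7812125 + 374994√434
(125+6√434)^4 = 1953000001 + 93747000√434
(125+6√434)^5 = 488242188125 + 23436375006√434

125 6
31249 1500
7812125 374994
1953000001 93747000
488242188125 23436375006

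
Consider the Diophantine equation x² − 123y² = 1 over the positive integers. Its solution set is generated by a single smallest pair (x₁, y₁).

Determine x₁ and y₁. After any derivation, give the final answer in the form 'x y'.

[11; 11,22] for √123; ℓ=2 ⇒ convergent index 1
a_0=11:  p_0=11·1+0=11,  q_0=11·0+1=1
a_1=11:  p_1=11·11+1=122,  q_1=11·1+0=11
→ (122, 11).  Check: 122²=14884, 123·11²=14883, difference 1.

122 11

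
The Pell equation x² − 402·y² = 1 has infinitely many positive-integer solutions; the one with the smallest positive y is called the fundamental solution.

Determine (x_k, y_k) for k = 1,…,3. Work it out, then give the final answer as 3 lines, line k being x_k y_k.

401 20
321601 16040
257923601 12864060

[20; 20,40] for √402; ℓ=2 ⇒ convergent index 1
i=0: a=20 ⇒ p=20, q=1
i=1: a=20 ⇒ p=401, q=20
fundamental: x₁=401, y₁=20  (since 160801 − 402·400 = 1)
n=2: (401,20)∘(401,20) = (401·401+402·20·20, 401·20+20·401) = (321601,16040)
n=3: (321601,16040)∘(401,20) = (401·321601+402·20·16040, 401·16040+20·321601) = (257923601,12864060)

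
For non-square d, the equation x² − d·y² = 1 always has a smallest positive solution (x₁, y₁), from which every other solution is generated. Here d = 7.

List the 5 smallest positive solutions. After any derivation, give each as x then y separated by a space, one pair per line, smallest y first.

√7 → a₀=2, period (1,1,1,4); ℓ=4 even so k=3
k=0  a_k=2  p_k/q_k = 2/1
…
k=2  a_k=1  p_k/q_k = 5/2
k=3  a_k=1  p_k/q_k = 8/3
(x₁, y₁) = (8, 3);  8² − 7·3² = 1 ✓
n=2: (8,3)∘(8,3) = (8·8+7·3·3, 8·3+3·8) = (127,48)
n=3: (127,48)∘(8,3) = (8·127+7·3·48, 8·48+3·127) = (2024,765)
n=4: (2024,765)∘(8,3) = (8·2024+7·3·765, 8·765+3·2024) = (32257,12192)
n=5: (32257,12192)∘(8,3) = (8·32257+7·3·12192, 8·12192+3·32257) = (514088,194307)

8 3
127 48
2024 765
32257 12192
514088 194307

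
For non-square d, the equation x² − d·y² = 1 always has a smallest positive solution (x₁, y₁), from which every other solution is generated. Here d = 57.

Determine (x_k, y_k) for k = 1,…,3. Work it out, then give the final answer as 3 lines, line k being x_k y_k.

√57 = [7; 1,1,4,1,1,14, …], period ℓ=6 (even) → k=5
a_0=7:  p_0=7·1+0=7,  q_0=7·0+1=1
a_1=1:  p_1=1·7+1=8,  q_1=1·1+0=1
a_2=1:  p_2=1·8+7=15,  q_2=1·1+1=2
…
a_4=1:  p_4=1·68+15=83,  q_4=1·9+2=11
a_5=1:  p_5=1·83+68=151,  q_5=1·11+9=20
→ (151, 20).  Check: 151²=22801, 57·20²=22800, difference 1.
(151+20√57)^2 = 45601 + 6040√57
(151+20√57)^3 = 13771351 + 1824060√57

151 20
45601 6040
13771351 1824060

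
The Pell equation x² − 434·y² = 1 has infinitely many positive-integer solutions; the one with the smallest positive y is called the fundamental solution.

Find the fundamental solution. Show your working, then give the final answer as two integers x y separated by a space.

125 6

d=434: √d = [20; 1,4,1,40] (ℓ=4, even), read p_3/q_3
a_0=20:  p_0=20·1+0=20,  q_0=20·0+1=1
a_1=1:  p_1=1·20+1=21,  q_1=1·1+0=1
a_2=4:  p_2=4·21+20=104,  q_2=4·1+1=5
a_3=1:  p_3=1·104+21=125,  q_3=1·5+1=6
(x₁, y₁) = (125, 6);  125² − 434·6² = 1 ✓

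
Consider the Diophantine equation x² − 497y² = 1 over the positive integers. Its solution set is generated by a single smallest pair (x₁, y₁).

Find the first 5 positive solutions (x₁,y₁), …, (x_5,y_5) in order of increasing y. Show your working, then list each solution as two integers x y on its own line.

1201887 53912
2889064721537 129592263888
6944658661946678751 311510514535059400
16693389930459326703284737 748800875565868281911712
40127136686692992928199618718687 1799948075862157952969508541688

√497 = [22; 3,2,2,5,6,5,2,2,3,44, …], period ℓ=10 (even) → k=9
i=0: a=22 ⇒ p=22, q=1
…
i=4: a=5 ⇒ p=2051, q=92
i=5: a=6 ⇒ p=12685, q=569
…
i=7: a=2 ⇒ p=143637, q=6443
i=8: a=2 ⇒ p=352750, q=15823
i=9: a=3 ⇒ p=1201887, q=53912
(x₁, y₁) = (1201887, 53912);  1201887² − 497·53912² = 1 ✓
n=2: (1201887,53912)∘(1201887,53912) = (1201887·1201887+497·53912·53912, 1201887·53912+53912·1201887) = (2889064721537,129592263888)
n=3: (2889064721537,129592263888)∘(1201887,53912) = (1201887·2889064721537+497·53912·129592263888, 1201887·129592263888+53912·2889064721537) = (6944658661946678751,311510514535059400)
n=4: (6944658661946678751,311510514535059400)∘(1201887,53912) = (1201887·6944658661946678751+497·53912·311510514535059400, 1201887·311510514535059400+53912·6944658661946678751) = (16693389930459326703284737,748800875565868281911712)
n=5: (16693389930459326703284737,748800875565868281911712)∘(1201887,53912) = (1201887·16693389930459326703284737+497·53912·748800875565868281911712, 1201887·748800875565868281911712+53912·16693389930459326703284737) = (40127136686692992928199618718687,1799948075862157952969508541688)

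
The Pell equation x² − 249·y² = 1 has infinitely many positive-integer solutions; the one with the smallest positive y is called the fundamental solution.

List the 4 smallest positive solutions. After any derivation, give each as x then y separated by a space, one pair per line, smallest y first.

√249 = [15; 1,3,1,1,5,…,3,1,30, …], period ℓ=16 (even) → k=15
k=0  a_k=15  p_k/q_k = 15/1
…
k=2  a_k=3  p_k/q_k = 63/4
…
k=5  a_k=5  p_k/q_k = 789/50
…
k=7  a_k=3  p_k/q_k = 3582/227
…
k=10  a_k=1  p_k/q_k = 150586/9543
k=11  a_k=5  p_k/q_k = 866765/54929
…
k=14  a_k=3  p_k/q_k = 6669699/422675
k=15  a_k=1  p_k/q_k = 8553815/542076
→ (8553815, 542076).  Check: 8553815²=73167751054225, 249·542076²=73167751054224, difference 1.
k=2:  x_2 = 8553815·8553815+249·542076·542076 = 146335502108449,  y_2 = 8553815·542076+542076·8553815 = 9273635639880
k=3:  x_3 = 8553815·146335502108449+249·542076·9273635639880 = 2503453625935556812055,  y_3 = 8553815·9273635639880+542076·146335502108449 = 158649927281879742324
k=4:  x_4 = 8553815·2503453625935556812055+249·542076·158649927281879742324 = 42828158354663763449114371201,  y_4 = 8553815·158649927281879742324+542076·2503453625935556812055 = 2714124255465295062538692240

8553815 542076
146335502108449 9273635639880
2503453625935556812055 158649927281879742324
42828158354663763449114371201 2714124255465295062538692240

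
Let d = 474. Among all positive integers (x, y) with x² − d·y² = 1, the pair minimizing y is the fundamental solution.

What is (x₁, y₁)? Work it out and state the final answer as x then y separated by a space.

193549 8890

d=474: √d = [21; 1,3,2,1,1,…,3,1,42] (ℓ=14, even), read p_13/q_13
i=0: a=21 ⇒ p=21, q=1
…
i=2: a=3 ⇒ p=87, q=4
…
i=6: a=1 ⇒ p=762, q=35
i=7: a=6 ⇒ p=5051, q=232
i=8: a=1 ⇒ p=5813, q=267
…
i=10: a=1 ⇒ p=16677, q=766
i=11: a=2 ⇒ p=44218, q=2031
i=12: a=3 ⇒ p=149331, q=6859
i=13: a=1 ⇒ p=193549, q=8890
→ (193549, 8890).  Check: 193549²=37461215401, 474·8890²=37461215400, difference 1.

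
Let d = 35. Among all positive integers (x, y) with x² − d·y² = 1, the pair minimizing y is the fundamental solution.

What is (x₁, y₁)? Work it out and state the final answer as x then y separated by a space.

6 1

d=35: √d = [5; 1,10] (ℓ=2, even), read p_1/q_1
step 0: (5, 1)  from 5·(1,0) + (0,1)
step 1: (6, 1)  from 1·(5,1) + (1,0)
→ (6, 1).  Check: 6²=36, 35·1²=35, difference 1.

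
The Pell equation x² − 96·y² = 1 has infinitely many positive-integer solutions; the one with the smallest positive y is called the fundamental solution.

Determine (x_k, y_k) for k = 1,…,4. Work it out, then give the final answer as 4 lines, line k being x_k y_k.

[9; 1,3,1,18] for √96; ℓ=4 ⇒ convergent index 3
step 0: (9, 1)  from 9·(1,0) + (0,1)
…
step 2: (39, 4)  from 3·(10,1) + (9,1)
step 3: (49, 5)  from 1·(39,4) + (10,1)
→ (49, 5).  Check: 49²=2401, 96·5²=2400, difference 1.
(x_2, y_2) = (49·49 + 96·5·5, 49·5 + 5·49) = (4801, 490)
(x_3, y_3) = (49·4801 + 96·5·490, 49·490 + 5·4801) = (470449, 48015)
(x_4, y_4) = (49·470449 + 96·5·48015, 49·48015 + 5·470449) = (46099201, 4704980)

49 5
4801 490
470449 48015
46099201 4704980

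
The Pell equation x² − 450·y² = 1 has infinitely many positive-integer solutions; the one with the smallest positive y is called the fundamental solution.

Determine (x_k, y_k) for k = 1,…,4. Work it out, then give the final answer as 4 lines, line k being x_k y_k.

√450 = [21; 4,1,2,4,2,1,4,42, …], period ℓ=8 (even) → k=7
i=0: a=21 ⇒ p=21, q=1
i=1: a=4 ⇒ p=85, q=4
i=2: a=1 ⇒ p=106, q=5
i=3: a=2 ⇒ p=297, q=14
i=4: a=4 ⇒ p=1294, q=61
i=5: a=2 ⇒ p=2885, q=136
i=6: a=1 ⇒ p=4179, q=197
i=7: a=4 ⇒ p=19601, q=924
(x₁, y₁) = (19601, 924);  19601² − 450·924² = 1 ✓
n=2: (19601,924)∘(19601,924) = (19601·19601+450·924·924, 19601·924+924·19601) = (768398401,36222648)
n=3: (768398401,36222648)∘(19601,924) = (19601·768398401+450·924·36222648, 19601·36222648+924·768398401) = (30122754096401,1420000245972)
n=4: (30122754096401,1420000245972)∘(19601,924) = (19601·30122754096401+450·924·1420000245972, 19601·1420000245972+924·30122754096401) = (1180872205318713601,55666849606371696)

19601 924
768398401 36222648
30122754096401 1420000245972
1180872205318713601 55666849606371696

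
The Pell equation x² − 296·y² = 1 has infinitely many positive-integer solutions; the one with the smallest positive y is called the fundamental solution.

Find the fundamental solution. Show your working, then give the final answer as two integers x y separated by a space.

3699 215

√296 → a₀=17, period (4,1,7,1,4,34); ℓ=6 even so k=5
k=0  a_k=17  p_k/q_k = 17/1
…
k=3  a_k=7  p_k/q_k = 671/39
k=4  a_k=1  p_k/q_k = 757/44
k=5  a_k=4  p_k/q_k = 3699/215
→ (3699, 215).  Check: 3699²=13682601, 296·215²=13682600, difference 1.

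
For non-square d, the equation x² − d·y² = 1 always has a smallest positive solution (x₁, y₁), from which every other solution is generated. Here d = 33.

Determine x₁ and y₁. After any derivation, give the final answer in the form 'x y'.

23 4

[5; 1,2,1,10] for √33; ℓ=4 ⇒ convergent index 3
a_0=5:  p_0=5·1+0=5,  q_0=5·0+1=1
…
a_2=2:  p_2=2·6+5=17,  q_2=2·1+1=3
a_3=1:  p_3=1·17+6=23,  q_3=1·3+1=4
(x₁, y₁) = (23, 4);  23² − 33·4² = 1 ✓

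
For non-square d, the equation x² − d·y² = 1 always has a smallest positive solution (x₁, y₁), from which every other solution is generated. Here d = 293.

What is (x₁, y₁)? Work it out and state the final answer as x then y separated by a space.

[17; 8,1,1,8,34] for √293; ℓ=5 ⇒ convergent index 9
k=0  a_k=17  p_k/q_k = 17/1
…
k=2  a_k=1  p_k/q_k = 154/9
k=3  a_k=1  p_k/q_k = 291/17
…
k=7  a_k=1  p_k/q_k = 764593/44668
k=8  a_k=1  p_k/q_k = 1444507/84389
k=9  a_k=8  p_k/q_k = 12320649/719780
fundamental: x₁=12320649, y₁=719780  (since 151798391781201 − 293·518083248400 = 1)

12320649 719780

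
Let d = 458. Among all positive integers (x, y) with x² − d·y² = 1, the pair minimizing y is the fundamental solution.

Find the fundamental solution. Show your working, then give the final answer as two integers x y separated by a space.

22899 1070

[21; 2,2,42] for √458; ℓ=3 ⇒ convergent index 5
a_0=21:  p_0=21·1+0=21,  q_0=21·0+1=1
a_1=2:  p_1=2·21+1=43,  q_1=2·1+0=2
a_2=2:  p_2=2·43+21=107,  q_2=2·2+1=5
a_3=42:  p_3=42·107+43=4537,  q_3=42·5+2=212
a_4=2:  p_4=2·4537+107=9181,  q_4=2·212+5=429
a_5=2:  p_5=2·9181+4537=22899,  q_5=2·429+212=1070
(x₁, y₁) = (22899, 1070);  22899² − 458·1070² = 1 ✓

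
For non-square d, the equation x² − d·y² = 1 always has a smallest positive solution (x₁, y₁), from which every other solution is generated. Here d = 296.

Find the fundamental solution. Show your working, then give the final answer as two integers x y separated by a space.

3699 215

√296 = [17; 4,1,7,1,4,34, …], period ℓ=6 (even) → k=5
step 0: (17, 1)  from 17·(1,0) + (0,1)
step 1: (69, 4)  from 4·(17,1) + (1,0)
step 2: (86, 5)  from 1·(69,4) + (17,1)
…
step 4: (757, 44)  from 1·(671,39) + (86,5)
step 5: (3699, 215)  from 4·(757,44) + (671,39)
fundamental: x₁=3699, y₁=215  (since 13682601 − 296·46225 = 1)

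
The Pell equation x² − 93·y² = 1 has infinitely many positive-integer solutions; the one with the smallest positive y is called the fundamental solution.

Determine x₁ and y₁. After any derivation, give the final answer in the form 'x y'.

12151 1260

[9; 1,1,1,4,6,4,1,1,1,18] for √93; ℓ=10 ⇒ convergent index 9
step 0: (9, 1)  from 9·(1,0) + (0,1)
…
step 2: (19, 2)  from 1·(10,1) + (9,1)
…
step 4: (135, 14)  from 4·(29,3) + (19,2)
step 5: (839, 87)  from 6·(135,14) + (29,3)
…
step 7: (4330, 449)  from 1·(3491,362) + (839,87)
step 8: (7821, 811)  from 1·(4330,449) + (3491,362)
step 9: (12151, 1260)  from 1·(7821,811) + (4330,449)
(x₁, y₁) = (12151, 1260);  12151² − 93·1260² = 1 ✓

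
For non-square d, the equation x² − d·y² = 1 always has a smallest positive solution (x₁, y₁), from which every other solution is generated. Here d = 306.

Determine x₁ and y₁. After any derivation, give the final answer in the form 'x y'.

d=306: √d = [17; 2,34] (ℓ=2, even), read p_1/q_1
a_0=17:  p_0=17·1+0=17,  q_0=17·0+1=1
a_1=2:  p_1=2·17+1=35,  q_1=2·1+0=2
fundamental: x₁=35, y₁=2  (since 1225 − 306·4 = 1)

35 2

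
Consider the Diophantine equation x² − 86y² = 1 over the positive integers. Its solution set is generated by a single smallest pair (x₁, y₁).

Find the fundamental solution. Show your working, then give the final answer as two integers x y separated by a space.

√86 = [9; 3,1,1,1,8,1,1,1,3,18, …], period ℓ=10 (even) → k=9
i=0: a=9 ⇒ p=9, q=1
i=1: a=3 ⇒ p=28, q=3
i=2: a=1 ⇒ p=37, q=4
i=3: a=1 ⇒ p=65, q=7
…
i=8: a=1 ⇒ p=2847, q=307
i=9: a=3 ⇒ p=10405, q=1122
(x₁, y₁) = (10405, 1122);  10405² − 86·1122² = 1 ✓

10405 1122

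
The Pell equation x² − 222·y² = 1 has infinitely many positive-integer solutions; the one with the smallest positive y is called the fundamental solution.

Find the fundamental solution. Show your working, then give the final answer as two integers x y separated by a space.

149 10

√222 = [14; 1,8,1,28, …], period ℓ=4 (even) → k=3
step 0: (14, 1)  from 14·(1,0) + (0,1)
…
step 2: (134, 9)  from 8·(15,1) + (14,1)
step 3: (149, 10)  from 1·(134,9) + (15,1)
(x₁, y₁) = (149, 10);  149² − 222·10² = 1 ✓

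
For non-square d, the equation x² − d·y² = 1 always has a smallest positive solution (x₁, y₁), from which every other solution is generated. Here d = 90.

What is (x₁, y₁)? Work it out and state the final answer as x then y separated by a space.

19 2

√90 = [9; 2,18, …], period ℓ=2 (even) → k=1
a_0=9:  p_0=9·1+0=9,  q_0=9·0+1=1
a_1=2:  p_1=2·9+1=19,  q_1=2·1+0=2
(x₁, y₁) = (19, 2);  19² − 90·2² = 1 ✓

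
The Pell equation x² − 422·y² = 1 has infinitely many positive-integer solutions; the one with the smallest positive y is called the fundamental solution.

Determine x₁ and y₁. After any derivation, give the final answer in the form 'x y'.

d=422: √d = [20; 1,1,5,2,1,…,1,1,40] (ℓ=14, even), read p_13/q_13
step 0: (20, 1)  from 20·(1,0) + (0,1)
step 1: (21, 1)  from 1·(20,1) + (1,0)
…
step 3: (226, 11)  from 5·(41,2) + (21,1)
…
step 9: (217526, 10589)  from 1·(163807,7974) + (53719,2615)
…
step 11: (3211821, 156349)  from 5·(598859,29152) + (217526,10589)
step 12: (3810680, 185501)  from 1·(3211821,156349) + (598859,29152)
step 13: (7022501, 341850)  from 1·(3810680,185501) + (3211821,156349)
fundamental: x₁=7022501, y₁=341850  (since 49315520295001 − 422·116861422500 = 1)

7022501 341850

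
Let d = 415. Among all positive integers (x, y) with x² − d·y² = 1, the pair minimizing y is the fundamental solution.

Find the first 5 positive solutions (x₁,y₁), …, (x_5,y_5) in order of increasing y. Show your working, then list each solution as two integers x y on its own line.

18412804 903849
678062702284831 33284788965192
24970071273761872339444 1225732590794885332887
919538056459614718055705397121 45138347901436822389057205104
33862548008263614468078655355989935124 1662247105585933832332453329850170345

√415 → a₀=20, period (2,1,2,4,6,…,1,2,40); ℓ=16 even so k=15
k=0  a_k=20  p_k/q_k = 20/1
k=1  a_k=2  p_k/q_k = 41/2
k=2  a_k=1  p_k/q_k = 61/3
k=3  a_k=2  p_k/q_k = 163/8
k=4  a_k=4  p_k/q_k = 713/35
k=5  a_k=6  p_k/q_k = 4441/218
k=6  a_k=1  p_k/q_k = 5154/253
…
k=8  a_k=3  p_k/q_k = 33939/1666
k=9  a_k=1  p_k/q_k = 43534/2137
…
k=11  a_k=6  p_k/q_k = 508372/24955
…
k=13  a_k=2  p_k/q_k = 4730294/232201
k=14  a_k=1  p_k/q_k = 6841255/335824
k=15  a_k=2  p_k/q_k = 18412804/903849
→ (18412804, 903849).  Check: 18412804²=339031351142416, 415·903849²=339031351142415, difference 1.
k=2:  x_2 = 18412804·18412804+415·903849·903849 = 678062702284831,  y_2 = 18412804·903849+903849·18412804 = 33284788965192
k=3:  x_3 = 18412804·678062702284831+415·903849·33284788965192 = 24970071273761872339444,  y_3 = 18412804·33284788965192+903849·678062702284831 = 1225732590794885332887
k=4:  x_4 = 18412804·24970071273761872339444+415·903849·1225732590794885332887 = 919538056459614718055705397121,  y_4 = 18412804·1225732590794885332887+903849·24970071273761872339444 = 45138347901436822389057205104
k=5:  x_5 = 18412804·919538056459614718055705397121+415·903849·45138347901436822389057205104 = 33862548008263614468078655355989935124,  y_5 = 18412804·45138347901436822389057205104+903849·919538056459614718055705397121 = 1662247105585933832332453329850170345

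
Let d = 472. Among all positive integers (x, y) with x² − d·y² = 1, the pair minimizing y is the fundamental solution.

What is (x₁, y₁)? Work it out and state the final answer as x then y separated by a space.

[21; 1,2,1,1,1,…,2,1,42] for √472; ℓ=14 ⇒ convergent index 13
step 0: (21, 1)  from 21·(1,0) + (0,1)
…
step 2: (65, 3)  from 2·(22,1) + (21,1)
step 3: (87, 4)  from 1·(65,3) + (22,1)
…
step 6: (1108, 51)  from 4·(239,11) + (152,7)
…
step 10: (54227, 2496)  from 1·(30003,1381) + (24224,1115)
step 11: (84230, 3877)  from 1·(54227,2496) + (30003,1381)
step 12: (222687, 10250)  from 2·(84230,3877) + (54227,2496)
step 13: (306917, 14127)  from 1·(222687,10250) + (84230,3877)
→ (306917, 14127).  Check: 306917²=94198044889, 472·14127²=94198044888, difference 1.

306917 14127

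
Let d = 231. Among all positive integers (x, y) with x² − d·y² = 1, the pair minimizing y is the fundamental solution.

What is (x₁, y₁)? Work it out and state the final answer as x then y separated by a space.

76 5

d=231: √d = [15; 5,30] (ℓ=2, even), read p_1/q_1
i=0: a=15 ⇒ p=15, q=1
i=1: a=5 ⇒ p=76, q=5
fundamental: x₁=76, y₁=5  (since 5776 − 231·25 = 1)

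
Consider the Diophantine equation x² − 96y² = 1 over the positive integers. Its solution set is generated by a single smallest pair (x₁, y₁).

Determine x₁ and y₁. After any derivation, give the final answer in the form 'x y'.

49 5

√96 → a₀=9, period (1,3,1,18); ℓ=4 even so k=3
step 0: (9, 1)  from 9·(1,0) + (0,1)
…
step 2: (39, 4)  from 3·(10,1) + (9,1)
step 3: (49, 5)  from 1·(39,4) + (10,1)
(x₁, y₁) = (49, 5);  49² − 96·5² = 1 ✓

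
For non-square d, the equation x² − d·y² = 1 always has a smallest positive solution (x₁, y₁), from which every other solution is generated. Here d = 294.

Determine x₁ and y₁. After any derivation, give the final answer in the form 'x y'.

[17; 6,1,4,1,6,34] for √294; ℓ=6 ⇒ convergent index 5
k=0  a_k=17  p_k/q_k = 17/1
k=1  a_k=6  p_k/q_k = 103/6
…
k=4  a_k=1  p_k/q_k = 703/41
k=5  a_k=6  p_k/q_k = 4801/280
→ (4801, 280).  Check: 4801²=23049601, 294·280²=23049600, difference 1.

4801 280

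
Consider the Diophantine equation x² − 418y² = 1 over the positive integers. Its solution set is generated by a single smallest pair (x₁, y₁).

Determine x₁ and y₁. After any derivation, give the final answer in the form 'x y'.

√418 → a₀=20, period (2,4,20,4,2,40); ℓ=6 even so k=5
k=0  a_k=20  p_k/q_k = 20/1
…
k=4  a_k=4  p_k/q_k = 15068/737
k=5  a_k=2  p_k/q_k = 33857/1656
→ (33857, 1656).  Check: 33857²=1146296449, 418·1656²=1146296448, difference 1.

33857 1656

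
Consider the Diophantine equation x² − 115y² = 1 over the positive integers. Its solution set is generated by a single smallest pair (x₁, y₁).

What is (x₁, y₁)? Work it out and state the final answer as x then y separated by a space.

√115 → a₀=10, period (1,2,1,1,1,1,1,2,1,20); ℓ=10 even so k=9
k=0  a_k=10  p_k/q_k = 10/1
…
k=6  a_k=1  p_k/q_k = 193/18
…
k=8  a_k=2  p_k/q_k = 815/76
k=9  a_k=1  p_k/q_k = 1126/105
fundamental: x₁=1126, y₁=105  (since 1267876 − 115·11025 = 1)

1126 105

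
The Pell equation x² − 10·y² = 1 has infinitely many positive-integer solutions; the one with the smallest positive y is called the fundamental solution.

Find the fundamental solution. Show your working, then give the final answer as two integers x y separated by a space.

√10 = [3; 6, …], period ℓ=1 (odd) → k=1
step 0: (3, 1)  from 3·(1,0) + (0,1)
step 1: (19, 6)  from 6·(3,1) + (1,0)
fundamental: x₁=19, y₁=6  (since 361 − 10·36 = 1)

19 6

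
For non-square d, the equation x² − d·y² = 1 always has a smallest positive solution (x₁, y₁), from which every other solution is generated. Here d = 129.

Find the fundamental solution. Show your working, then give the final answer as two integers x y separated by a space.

√129 = [11; 2,1,3,1,6,1,3,1,2,22, …], period ℓ=10 (even) → k=9
step 0: (11, 1)  from 11·(1,0) + (0,1)
…
step 2: (34, 3)  from 1·(23,2) + (11,1)
…
step 4: (159, 14)  from 1·(125,11) + (34,3)
…
step 6: (1238, 109)  from 1·(1079,95) + (159,14)
…
step 8: (6031, 531)  from 1·(4793,422) + (1238,109)
step 9: (16855, 1484)  from 2·(6031,531) + (4793,422)
→ (16855, 1484).  Check: 16855²=284091025, 129·1484²=284091024, difference 1.

16855 1484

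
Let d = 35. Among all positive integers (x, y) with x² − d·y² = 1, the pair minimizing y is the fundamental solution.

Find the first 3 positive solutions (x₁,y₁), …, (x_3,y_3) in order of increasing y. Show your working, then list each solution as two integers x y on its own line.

6 1
71 12
846 143

√35 = [5; 1,10, …], period ℓ=2 (even) → k=1
step 0: (5, 1)  from 5·(1,0) + (0,1)
step 1: (6, 1)  from 1·(5,1) + (1,0)
(x₁, y₁) = (6, 1);  6² − 35·1² = 1 ✓
k=2:  x_2 = 6·6+35·1·1 = 71,  y_2 = 6·1+1·6 = 12
k=3:  x_3 = 6·71+35·1·12 = 846,  y_3 = 6·12+1·71 = 143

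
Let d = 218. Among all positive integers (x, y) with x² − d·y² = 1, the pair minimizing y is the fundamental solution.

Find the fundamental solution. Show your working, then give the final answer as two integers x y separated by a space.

126003 8534

√218 = [14; 1,3,3,1,28, …], period ℓ=5 (odd) → k=9
k=0  a_k=14  p_k/q_k = 14/1
k=1  a_k=1  p_k/q_k = 15/1
k=2  a_k=3  p_k/q_k = 59/4
…
k=6  a_k=1  p_k/q_k = 7471/506
k=7  a_k=3  p_k/q_k = 29633/2007
k=8  a_k=3  p_k/q_k = 96370/6527
k=9  a_k=1  p_k/q_k = 126003/8534
fundamental: x₁=126003, y₁=8534  (since 15876756009 − 218·72829156 = 1)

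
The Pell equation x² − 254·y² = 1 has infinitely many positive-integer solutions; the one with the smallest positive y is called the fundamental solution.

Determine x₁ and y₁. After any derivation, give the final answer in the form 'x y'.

255 16

√254 = [15; 1,14,1,30, …], period ℓ=4 (even) → k=3
k=0  a_k=15  p_k/q_k = 15/1
k=1  a_k=1  p_k/q_k = 16/1
k=2  a_k=14  p_k/q_k = 239/15
k=3  a_k=1  p_k/q_k = 255/16
→ (255, 16).  Check: 255²=65025, 254·16²=65024, difference 1.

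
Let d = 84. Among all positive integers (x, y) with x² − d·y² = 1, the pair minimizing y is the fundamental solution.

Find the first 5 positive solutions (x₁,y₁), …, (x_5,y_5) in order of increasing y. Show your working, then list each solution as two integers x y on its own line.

d=84: √d = [9; 6,18] (ℓ=2, even), read p_1/q_1
step 0: (9, 1)  from 9·(1,0) + (0,1)
step 1: (55, 6)  from 6·(9,1) + (1,0)
→ (55, 6).  Check: 55²=3025, 84·6²=3024, difference 1.
n=2: (55,6)∘(55,6) = (55·55+84·6·6, 55·6+6·55) = (6049,660)
n=3: (6049,660)∘(55,6) = (55·6049+84·6·660, 55·660+6·6049) = (665335,72594)
n=4: (665335,72594)∘(55,6) = (55·665335+84·6·72594, 55·72594+6·665335) = (73180801,7984680)
n=5: (73180801,7984680)∘(55,6) = (55·73180801+84·6·7984680, 55·7984680+6·73180801) = (8049222775,878242206)

55 6
6049 660
665335 72594
73180801 7984680
8049222775 878242206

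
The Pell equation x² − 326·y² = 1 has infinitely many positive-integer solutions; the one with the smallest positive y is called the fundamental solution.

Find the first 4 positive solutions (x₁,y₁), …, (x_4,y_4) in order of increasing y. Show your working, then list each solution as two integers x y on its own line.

d=326: √d = [18; 18,36] (ℓ=2, even), read p_1/q_1
i=0: a=18 ⇒ p=18, q=1
i=1: a=18 ⇒ p=325, q=18
fundamental: x₁=325, y₁=18  (since 105625 − 326·324 = 1)
k=2:  x_2 = 325·325+326·18·18 = 211249,  y_2 = 325·18+18·325 = 11700
k=3:  x_3 = 325·211249+326·18·11700 = 137311525,  y_3 = 325·11700+18·211249 = 7604982
k=4:  x_4 = 325·137311525+326·18·7604982 = 89252280001,  y_4 = 325·7604982+18·137311525 = 4943226600

325 18
211249 11700
137311525 7604982
89252280001 4943226600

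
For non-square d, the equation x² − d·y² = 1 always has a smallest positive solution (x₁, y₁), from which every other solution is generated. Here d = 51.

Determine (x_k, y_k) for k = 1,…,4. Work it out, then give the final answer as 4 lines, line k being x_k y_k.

d=51: √d = [7; 7,14] (ℓ=2, even), read p_1/q_1
k=0  a_k=7  p_k/q_k = 7/1
k=1  a_k=7  p_k/q_k = 50/7
(x₁, y₁) = (50, 7);  50² − 51·7² = 1 ✓
(x_2, y_2) = (50·50 + 51·7·7, 50·7 + 7·50) = (4999, 700)
(x_3, y_3) = (50·4999 + 51·7·700, 50·700 + 7·4999) = (499850, 69993)
(x_4, y_4) = (50·499850 + 51·7·69993, 50·69993 + 7·499850) = (49980001, 6998600)

50 7
4999 700
499850 69993
49980001 6998600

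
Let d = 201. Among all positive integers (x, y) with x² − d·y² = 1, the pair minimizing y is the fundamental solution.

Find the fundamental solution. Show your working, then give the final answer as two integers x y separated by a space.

d=201: √d = [14; 5,1,1,1,2,…,1,5,28] (ℓ=14, even), read p_13/q_13
k=0  a_k=14  p_k/q_k = 14/1
k=1  a_k=5  p_k/q_k = 71/5
k=2  a_k=1  p_k/q_k = 85/6
k=3  a_k=1  p_k/q_k = 156/11
k=4  a_k=1  p_k/q_k = 241/17
k=5  a_k=2  p_k/q_k = 638/45
k=6  a_k=1  p_k/q_k = 879/62
k=7  a_k=8  p_k/q_k = 7670/541
k=8  a_k=1  p_k/q_k = 8549/603
k=9  a_k=2  p_k/q_k = 24768/1747
k=10  a_k=1  p_k/q_k = 33317/2350
k=11  a_k=1  p_k/q_k = 58085/4097
k=12  a_k=1  p_k/q_k = 91402/6447
k=13  a_k=5  p_k/q_k = 515095/36332
fundamental: x₁=515095, y₁=36332  (since 265322859025 − 201·1320014224 = 1)

515095 36332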